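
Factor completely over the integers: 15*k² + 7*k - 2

(3*k + 2)*(5*k - 1)

Need a pair with product 15·(-2) = -30 and sum 7: that's -3 and 10.
Split the middle term: 15*k² - 3*k + 10*k - 2 = 3*k*(5*k - 1) + 2*(5*k - 1).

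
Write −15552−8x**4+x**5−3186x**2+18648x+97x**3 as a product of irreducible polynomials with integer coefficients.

By the rational root theorem, x = 12 is a root, giving the factor (x−12) and quotient x**4+4x**3+145x**2−1446x+1296.
Next, x = 1 is a root, so (x−1) is a factor; dividing leaves x**3+5x**2+150x−1296.
Next, x = 6 is a root, so (x−6) divides it; the quotient is x**2+11x+216.
The quadratic x**2+11x+216 has discriminant −743 < 0 and is irreducible over ℤ.

(x−1)(x−12)(x−6)(x**2+11x+216)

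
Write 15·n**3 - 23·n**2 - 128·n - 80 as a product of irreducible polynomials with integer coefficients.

(3·n + 5)·(5·n + 4)·(n - 4)

Testing divisors of the constant over divisors of the leading coefficient, n = -5/3 is a root, so (3·n + 5) is a factor; dividing leaves 5·n**2 - 16·n - 16.
The remaining quadratic factors as (5·n + 4)(n - 4).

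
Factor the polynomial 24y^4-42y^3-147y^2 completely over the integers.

3y^2(2y-7)(4y+7)

Pull out the common factor 3y^2, then factor the remaining trinomial.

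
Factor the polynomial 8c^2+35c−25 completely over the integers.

Need a pair with product 8·(−25) = −200 and sum 35: that's 40 and −5.
Split the middle term: 8c^2+40c − 5c−25 = 8c(c+5) − 5(c+5).

(8c−5)(c+5)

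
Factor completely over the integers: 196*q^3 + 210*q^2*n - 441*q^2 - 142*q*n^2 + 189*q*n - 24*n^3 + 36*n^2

Group: 7*q*(28*q^2 + 26*q*n - 63*q - 24*n^2 + 36*n) + n*(28*q^2 + 26*q*n - 63*q - 24*n^2 + 36*n); both groups contain (28*q^2 + 26*q*n - 63*q - 24*n^2 + 36*n), so (7*q + n) is a factor with cofactor 28*q^2 + 26*q*n - 63*q - 24*n^2 + 36*n.
The cofactor groups again: 28*q^2 + 26*q*n - 63*q - 24*n^2 + 36*n = 4*q*(7*q - 4*n) + (6*n - 9)*(7*q - 4*n); both groups contain (7*q - 4*n), giving (4*q + 6*n - 9)*(7*q - 4*n).

(7*q - 4*n)*(4*q + 6*n - 9)*(7*q + n)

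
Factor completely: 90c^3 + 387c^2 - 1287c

9c(2c + 13)(5c - 11)

Pull out the common factor 9c, then factor the remaining trinomial.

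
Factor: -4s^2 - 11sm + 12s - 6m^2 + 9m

Group: -4s(s + 2m - 3) - 3m(s + 2m - 3); both groups contain (s + 2m - 3).

-(s + 2m - 3)(4s + 3m)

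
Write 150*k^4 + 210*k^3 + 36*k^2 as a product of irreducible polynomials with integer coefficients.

6*k^2*(5*k + 1)*(5*k + 6)

Pull out the common factor 6*k^2, then factor the remaining trinomial.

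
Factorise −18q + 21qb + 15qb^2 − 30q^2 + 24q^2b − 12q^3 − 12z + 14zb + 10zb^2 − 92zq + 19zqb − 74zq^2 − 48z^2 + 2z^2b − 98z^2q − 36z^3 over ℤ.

Group: 9z(−4z^2 − 10zq − 2zb − 4z − 6q^2 − 3qb − 6q) + (2q − 5b + 3)(−4z^2 − 10zq − 2zb − 4z − 6q^2 − 3qb − 6q); both groups contain (−4z^2 − 10zq − 2zb − 4z − 6q^2 − 3qb − 6q), so (9z + 2q − 5b + 3) is a factor with cofactor −4z^2 − 10zq − 2zb − 4z − 6q^2 − 3qb − 6q.
The cofactor groups again: −4z^2 − 10zq − 2zb − 4z − 6q^2 − 3qb − 6q = −2z(2z + 2q + b + 2) − 3q(2z + 2q + b + 2); both groups contain (2z + 2q + b + 2), giving −(2z + 3q)(2z + 2q + b + 2).

−(9z + 2q − 5b + 3)(2z + 3q)(2z + 2q + b + 2)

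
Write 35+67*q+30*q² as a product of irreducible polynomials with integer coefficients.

(5*q+7)*(6*q+5)

Need a pair with product 30·35 = 1050 and sum 67: that's 42 and 25.
Split the middle term: 30*q²+42*q + 25*q+35 = 6*q*(5*q+7) + 5*(5*q+7).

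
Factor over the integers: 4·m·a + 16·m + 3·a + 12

Group as (4·m·a + 16·m) + (3·a + 12) = 4·m·(a + 4) + 3·(a + 4).
Both groups share the factor (a + 4).

(4·m + 3)·(a + 4)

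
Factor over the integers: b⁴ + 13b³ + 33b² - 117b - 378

Testing divisors of the constant over divisors of the leading coefficient, b = -6 is a root, so (b + 6) is a factor; dividing leaves b³ + 7b² - 9b - 63.
Next, b = -7 is a root, giving the factor (b + 7) and quotient b² - 9.
The remaining quadratic factors as (b - 3)(b + 3).

(b + 3)(b + 6)(b + 7)(b - 3)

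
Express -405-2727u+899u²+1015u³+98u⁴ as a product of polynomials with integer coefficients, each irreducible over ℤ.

(2u+5)(7u+1)(7u-9)(u+9)

Trying the rational-root candidates, u = -9 is a root, giving the factor (u+9) and quotient 98u³+133u²-298u-45.
Then u = -5/2 is a root, so (2u+5) divides it; the quotient is 49u²-56u-9.
The remaining quadratic factors as (7u-9)(7u+1).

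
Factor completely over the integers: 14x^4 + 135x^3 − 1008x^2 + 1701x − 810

(2x − 3)(7x − 6)(x + 15)(x − 3)

Trying the rational-root candidates, x = 6/7 is a root, giving the factor (7x − 6) and quotient 2x^3 + 21x^2 − 126x + 135.
Next, x = −15 is a root, so (x + 15) is a factor; dividing leaves 2x^2 − 9x + 9.
The remaining quadratic factors as (x − 3)(2x − 3).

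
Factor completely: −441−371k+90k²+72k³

(3k+7)(4k−9)(6k+7)

By the rational root theorem, k = 9/4 is a root, giving the factor (4k−9) and quotient 18k²+63k+49.
The remaining quadratic factors as (3k+7)(6k+7).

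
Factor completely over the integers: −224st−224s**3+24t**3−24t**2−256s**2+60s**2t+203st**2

−(4s+3t)(7s−8t+8)(8s+t)

Group: 7s(−32s**2−28st−3t**2) + (−8t+8)(−32s**2−28st−3t**2); both groups contain (−32s**2−28st−3t**2), so (7s−8t+8) is a factor with cofactor −32s**2−28st−3t**2.
The cofactor groups again: −32s**2−28st−3t**2 = −8s(4s+3t) − t(4s+3t); both groups contain (4s+3t), giving −(8s+t)(4s+3t).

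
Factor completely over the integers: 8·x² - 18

2·(2·x + 3)·(2·x - 3)

Factor out 2, leaving 4·x² - 9, which is a difference of two squares.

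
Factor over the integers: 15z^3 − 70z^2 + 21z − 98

Group as (15z^3 + 21z) + (−70z^2 − 98) = 3z(5z^2 + 7) − 14(5z^2 + 7).
Both groups share the factor (5z^2 + 7).

(3z − 14)(5z^2 + 7)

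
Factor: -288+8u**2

8(u+6)(u-6)

Every term has a factor of 8. Then u**2-36 = (u)² − (6)².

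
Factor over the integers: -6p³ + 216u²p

Every term has a factor of 6p. Then 36u² - p² = (6u)² − (p)².

6p(6u - p)(6u + p)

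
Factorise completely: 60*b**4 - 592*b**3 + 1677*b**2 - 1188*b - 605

Testing divisors of the constant over divisors of the leading coefficient, b = -1/3 is a root, giving the factor (3*b + 1) and quotient 20*b**3 - 204*b**2 + 627*b - 605.
Continuing, b = 11/5 is a root, so (5*b - 11) is a factor; dividing leaves 4*b**2 - 32*b + 55.
The remaining quadratic factors as (2*b - 5)(2*b - 11).

(2*b - 11)*(2*b - 5)*(3*b + 1)*(5*b - 11)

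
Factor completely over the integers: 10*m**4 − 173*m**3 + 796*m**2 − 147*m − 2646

(2*m + 3)*(5*m − 14)*(m − 7)*(m − 9)

Among the possible rational roots, m = 7 is a root, giving the factor (m − 7) and quotient 10*m**3 − 103*m**2 + 75*m + 378.
Then m = 14/5 is a root, giving the factor (5*m − 14) and quotient 2*m**2 − 15*m − 27.
The remaining quadratic factors as (2*m + 3)(m − 9).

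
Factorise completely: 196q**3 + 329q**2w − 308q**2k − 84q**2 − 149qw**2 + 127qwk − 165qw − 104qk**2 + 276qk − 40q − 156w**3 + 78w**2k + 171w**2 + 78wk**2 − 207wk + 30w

(7q + 13w − 13k + 2)(7q + 4w + 2k − 5)(4q − 3w)

Group: 7q(28q**2 − 5qw + 8qk − 20q − 12w**2 − 6wk + 15w) + (13w − 13k + 2)(28q**2 − 5qw + 8qk − 20q − 12w**2 − 6wk + 15w); both groups contain (28q**2 − 5qw + 8qk − 20q − 12w**2 − 6wk + 15w), so (7q + 13w − 13k + 2) is a factor with cofactor 28q**2 − 5qw + 8qk − 20q − 12w**2 − 6wk + 15w.
The cofactor groups again: 28q**2 − 5qw + 8qk − 20q − 12w**2 − 6wk + 15w = 4q(7q + 4w + 2k − 5) − 3w(7q + 4w + 2k − 5); both groups contain (7q + 4w + 2k − 5), giving (4q − 3w)(7q + 4w + 2k − 5).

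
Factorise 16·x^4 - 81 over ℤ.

Difference of squares twice: with A = 2·x and B = 3, A⁴ − B⁴ = (A² − B²)(A² + B²), and A² − B² factors again.

(2·x + 3)·(2·x - 3)·(4·x^2 + 9)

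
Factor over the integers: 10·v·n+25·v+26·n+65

(2·n+5)·(5·v+13)

Group as (10·v·n+25·v) + (26·n+65) = 5·v·(2·n+5) + 13·(2·n+5).
Both groups share the factor (2·n+5).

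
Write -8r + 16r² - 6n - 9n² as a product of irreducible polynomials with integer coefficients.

-(3n + 4r)(3n - 4r + 2)

Group: -3n(3n - 4r + 2) - 4r(3n - 4r + 2); both groups contain (3n - 4r + 2).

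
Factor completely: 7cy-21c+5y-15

(7c+5)(y-3)

Group as (7cy-21c) + (5y-15) = 7c(y-3) + 5(y-3).
Both groups share the factor (y-3).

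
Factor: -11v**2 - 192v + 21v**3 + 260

Testing divisors of the constant over divisors of the leading coefficient, v = 13/7 is a root, giving the factor (7v - 13) and quotient 3v**2 + 4v - 20.
The remaining quadratic factors as (3v + 10)(v - 2).

(3v + 10)(7v - 13)(v - 2)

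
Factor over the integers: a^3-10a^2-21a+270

Testing divisors of the constant over divisors of the leading coefficient, a = 6 is a root, so (a-6) divides it; the quotient is a^2-4a-45.
The remaining quadratic factors as (a-9)(a+5).

(a+5)(a-6)(a-9)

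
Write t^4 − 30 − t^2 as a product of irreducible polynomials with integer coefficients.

(t^2 + 5)(t^2 − 6)

Substitute u = t^2 to get a quadratic in u, then factor.
t^2 − 6 is irreducible over ℤ (6 is not a perfect square).
t^2 + 5 is irreducible over ℤ (always positive, so no real roots).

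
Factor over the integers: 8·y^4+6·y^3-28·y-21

(4·y+3)·(2·y^3-7)

Group as (8·y^4-28·y) + (6·y^3-21) = 4·y·(2·y^3-7) + 3·(2·y^3-7).
Both groups share the factor (2·y^3-7).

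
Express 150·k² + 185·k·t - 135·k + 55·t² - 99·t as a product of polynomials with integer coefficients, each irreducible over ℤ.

Group: 10·k·(15·k + 11·t) + (5·t - 9)·(15·k + 11·t); both groups contain (15·k + 11·t).

(10·k + 5·t - 9)·(15·k + 11·t)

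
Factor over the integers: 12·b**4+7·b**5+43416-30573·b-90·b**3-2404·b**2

Among the possible rational roots, b = 9/7 is a root, so (7·b-9) is a factor; dividing leaves b**4+3·b**3-9·b**2-355·b-4824.
Continuing, b = -8 is a root, so (b+8) divides it; the quotient is b**3-5·b**2+31·b-603.
Next, b = 9 is a root, so (b-9) divides it; the quotient is b**2+4·b+67.
The quadratic b**2+4·b+67 has discriminant -252 < 0 and is irreducible over ℤ.

(7·b-9)·(b+8)·(b-9)·(b**2+4·b+67)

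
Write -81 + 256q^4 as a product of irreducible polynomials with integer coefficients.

(4q + 3)(4q - 3)(16q^2 + 9)

Difference of squares twice: with A = 4q and B = 3, A⁴ − B⁴ = (A² − B²)(A² + B²), and A² − B² factors again.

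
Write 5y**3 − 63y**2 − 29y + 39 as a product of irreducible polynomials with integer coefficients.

Among the possible rational roots, y = −1 is a root, so (y + 1) divides it; the quotient is 5y**2 − 68y + 39.
The remaining quadratic factors as (y − 13)(5y − 3).

(5y − 3)(y + 1)(y − 13)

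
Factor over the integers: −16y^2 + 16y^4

16y^2(y + 1)(y − 1)

Pull out the common factor 16y^2, leaving y^2 − 1.
Recognize a difference of squares with the parts y and 1.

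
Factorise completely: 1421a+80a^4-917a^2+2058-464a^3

Among the possible rational roots, a = -7/4 is a root, so (4a+7) is a factor; dividing leaves 20a^3-151a^2+35a+294.
Then a = 7/4 is a root, so (4a-7) divides it; the quotient is 5a^2-29a-42.
The remaining quadratic factors as (a-7)(5a+6).

(4a+7)(4a-7)(5a+6)(a-7)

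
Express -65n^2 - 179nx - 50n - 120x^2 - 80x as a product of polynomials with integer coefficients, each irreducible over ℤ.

-(13n + 15x + 10)(5n + 8x)

Group: -13n(5n + 8x) + (-15x - 10)(5n + 8x); both groups contain (5n + 8x).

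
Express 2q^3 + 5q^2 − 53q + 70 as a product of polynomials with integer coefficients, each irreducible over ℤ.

Testing divisors of the constant over divisors of the leading coefficient, q = 5/2 is a root, so (2q − 5) is a factor; dividing leaves q^2 + 5q − 14.
The remaining quadratic factors as (q − 2)(q + 7).

(2q − 5)(q + 7)(q − 2)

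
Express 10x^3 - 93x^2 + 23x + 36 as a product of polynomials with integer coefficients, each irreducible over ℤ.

(2x + 1)(5x - 4)(x - 9)

Trying the rational-root candidates, x = -1/2 is a root, giving the factor (2x + 1) and quotient 5x^2 - 49x + 36.
The remaining quadratic factors as (x - 9)(5x - 4).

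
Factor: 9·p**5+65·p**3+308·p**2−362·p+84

Among the possible rational roots, p = −3 is a root, so (p+3) divides it; the quotient is 9·p**4−27·p**3+146·p**2−130·p+28.
Then p = 2/3 is a root, giving the factor (3·p−2) and quotient 3·p**3−7·p**2+44·p−14.
Next, p = 1/3 is a root, giving the factor (3·p−1) and quotient p**2−2·p+14.
The quadratic p**2−2·p+14 has discriminant −52 < 0 and is irreducible over ℤ.

(3·p−1)·(3·p−2)·(p+3)·(p**2−2·p+14)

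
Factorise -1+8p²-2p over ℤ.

(2p-1)(4p+1)

Need a pair with product 8·(-1) = -8 and sum -2: that's 2 and -4.
Split the middle term: 8p²+2p - 4p-1 = 2p(4p+1) - (4p+1).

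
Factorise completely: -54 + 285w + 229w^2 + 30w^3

(5w + 9)(6w - 1)(w + 6)

By the rational root theorem, w = 1/6 is a root, so (6w - 1) divides it; the quotient is 5w^2 + 39w + 54.
The remaining quadratic factors as (5w + 9)(w + 6).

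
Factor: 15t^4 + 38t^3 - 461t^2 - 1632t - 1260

Testing divisors of the constant over divisors of the leading coefficient, t = -5 is a root, giving the factor (t + 5) and quotient 15t^3 - 37t^2 - 276t - 252.
Continuing, t = 6 is a root, giving the factor (t - 6) and quotient 15t^2 + 53t + 42.
The remaining quadratic factors as (3t + 7)(5t + 6).

(3t + 7)(5t + 6)(t + 5)(t - 6)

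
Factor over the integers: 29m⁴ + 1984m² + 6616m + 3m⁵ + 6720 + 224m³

By the rational root theorem, m = -2 is a root, giving the factor (m + 2) and quotient 3m⁴ + 23m³ + 178m² + 1628m + 3360.
Next, m = -8/3 is a root, so (3m + 8) is a factor; dividing leaves m³ + 5m² + 46m + 420.
Next, m = -7 is a root, so (m + 7) divides it; the quotient is m² - 2m + 60.
The quadratic m² - 2m + 60 has discriminant -236 < 0 and is irreducible over ℤ.

(3m + 8)(m + 2)(m + 7)(m² - 2m + 60)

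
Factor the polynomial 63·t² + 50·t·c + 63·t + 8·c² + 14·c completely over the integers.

(9·t + 2·c)·(7·t + 4·c + 7)

Group: 9·t·(7·t + 4·c + 7) + 2·c·(7·t + 4·c + 7); both groups contain (7·t + 4·c + 7).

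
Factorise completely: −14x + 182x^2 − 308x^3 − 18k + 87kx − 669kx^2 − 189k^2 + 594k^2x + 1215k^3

Group: 9k(135k^2 + 6kx + 9k − 77x^2 + 7x) + (4x − 2)(135k^2 + 6kx + 9k − 77x^2 + 7x); both groups contain (135k^2 + 6kx + 9k − 77x^2 + 7x), so (9k + 4x − 2) is a factor with cofactor 135k^2 + 6kx + 9k − 77x^2 + 7x.
The cofactor groups again: 135k^2 + 6kx + 9k − 77x^2 + 7x = 15k(9k + 7x) + (−11x + 1)(9k + 7x); both groups contain (9k + 7x), giving (15k − 11x + 1)(9k + 7x).

(15k − 11x + 1)(9k + 4x − 2)(9k + 7x)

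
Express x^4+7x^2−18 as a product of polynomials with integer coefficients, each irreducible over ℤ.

Substitute u = x^2 to get a quadratic in u, then factor.
x^2+9 is irreducible over ℤ (sum of squares).
x^2−2 is irreducible over ℤ (2 is not a perfect square).

(x^2+9)(x^2−2)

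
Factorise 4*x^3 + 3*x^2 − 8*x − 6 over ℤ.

(4*x + 3)*(x^2 − 2)

Group as (4*x^3 − 8*x) + (3*x^2 − 6) = 4*x*(x^2 − 2) + 3*(x^2 − 2).
Both groups share the factor (x^2 − 2).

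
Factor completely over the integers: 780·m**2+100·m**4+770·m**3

Pull out the common factor 10·m**2, then factor the remaining trinomial.

10·m**2·(2·m+13)·(5·m+6)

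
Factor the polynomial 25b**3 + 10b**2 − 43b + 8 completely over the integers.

(5b + 8)(5b − 1)(b − 1)

Testing divisors of the constant over divisors of the leading coefficient, b = −8/5 is a root, so (5b + 8) divides it; the quotient is 5b**2 − 6b + 1.
The remaining quadratic factors as (5b − 1)(b − 1).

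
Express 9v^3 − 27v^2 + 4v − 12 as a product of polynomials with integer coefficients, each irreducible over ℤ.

(v − 3)(9v^2 + 4)

Group as (9v^3 + 4v) + (−27v^2 − 12) = v(9v^2 + 4) − 3(9v^2 + 4).
Both groups share the factor (9v^2 + 4).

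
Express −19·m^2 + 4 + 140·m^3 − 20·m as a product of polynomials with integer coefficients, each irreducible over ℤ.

(4·m − 1)·(5·m + 2)·(7·m − 2)

Among the possible rational roots, m = 2/7 is a root, giving the factor (7·m − 2) and quotient 20·m^2 + 3·m − 2.
The remaining quadratic factors as (5·m + 2)(4·m − 1).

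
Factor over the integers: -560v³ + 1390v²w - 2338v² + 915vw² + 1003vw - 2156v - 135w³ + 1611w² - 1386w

Group: 8v(-70v² + 165vw - 196v + 135w² - 126w) + (-w + 11)(-70v² + 165vw - 196v + 135w² - 126w); both groups contain (-70v² + 165vw - 196v + 135w² - 126w), so (8v - w + 11) is a factor with cofactor -70v² + 165vw - 196v + 135w² - 126w.
The cofactor groups again: -70v² + 165vw - 196v + 135w² - 126w = -14v(5v - 15w + 14) - 9w(5v - 15w + 14); both groups contain (5v - 15w + 14), giving -(14v + 9w)(5v - 15w + 14).

-(14v + 9w)(5v - 15w + 14)(8v - w + 11)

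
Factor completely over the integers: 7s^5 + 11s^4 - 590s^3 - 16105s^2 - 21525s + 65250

(7s - 10)(s + 3)(s - 15)(s^2 + 15s + 145)

Trying the rational-root candidates, s = 10/7 is a root, giving the factor (7s - 10) and quotient s^4 + 3s^3 - 80s^2 - 2415s - 6525.
Next, s = 15 is a root, giving the factor (s - 15) and quotient s^3 + 18s^2 + 190s + 435.
Continuing, s = -3 is a root, so (s + 3) is a factor; dividing leaves s^2 + 15s + 145.
The quadratic s^2 + 15s + 145 has discriminant -355 < 0 and is irreducible over ℤ.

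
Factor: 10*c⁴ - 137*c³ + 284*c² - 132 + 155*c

By the rational root theorem, c = 3 is a root, giving the factor (c - 3) and quotient 10*c³ - 107*c² - 37*c + 44.
Next, c = -4/5 is a root, so (5*c + 4) divides it; the quotient is 2*c² - 23*c + 11.
The remaining quadratic factors as (c - 11)(2*c - 1).

(2*c - 1)*(5*c + 4)*(c - 11)*(c - 3)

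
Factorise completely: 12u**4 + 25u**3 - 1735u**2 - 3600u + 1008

Trying the rational-root candidates, u = 1/4 is a root, so (4u - 1) is a factor; dividing leaves 3u**3 + 7u**2 - 432u - 1008.
Continuing, u = -7/3 is a root, giving the factor (3u + 7) and quotient u**2 - 144.
The remaining quadratic factors as (u + 12)(u - 12).

(3u + 7)(4u - 1)(u + 12)(u - 12)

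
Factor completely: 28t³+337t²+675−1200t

(4t−9)(7t−5)(t+15)

By the rational root theorem, t = 5/7 is a root, giving the factor (7t−5) and quotient 4t²+51t−135.
The remaining quadratic factors as (4t−9)(t+15).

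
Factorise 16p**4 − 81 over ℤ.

(2p)⁴ − (3)⁴ = ((2p)² − (3)²)((2p)² + (3)²); the first factor splits again, the second (4p**2 + 9) is irreducible.

(2p + 3)(2p − 3)(4p**2 + 9)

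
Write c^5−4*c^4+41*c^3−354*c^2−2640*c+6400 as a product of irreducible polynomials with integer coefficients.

Among the possible rational roots, c = −5 is a root, so (c+5) is a factor; dividing leaves c^4−9*c^3+86*c^2−784*c+1280.
Then c = 8 is a root, giving the factor (c−8) and quotient c^3−c^2+78*c−160.
Then c = 2 is a root, so (c−2) is a factor; dividing leaves c^2+c+80.
The quadratic c^2+c+80 has discriminant −319 < 0 and is irreducible over ℤ.

(c+5)*(c−2)*(c−8)*(c^2+c+80)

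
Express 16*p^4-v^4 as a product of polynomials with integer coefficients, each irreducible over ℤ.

Write as (4*p^2)² − (v^2)², then factor 4*p^2-v^2 once more.

(2*p+v)*(2*p-v)*(4*p^2+v^2)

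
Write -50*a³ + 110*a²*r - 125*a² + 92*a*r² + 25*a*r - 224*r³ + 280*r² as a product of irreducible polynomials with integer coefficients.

Group: 5*a*(-10*a² + 6*a*r - 25*a + 28*r² - 35*r) - 8*r*(-10*a² + 6*a*r - 25*a + 28*r² - 35*r); both groups contain (-10*a² + 6*a*r - 25*a + 28*r² - 35*r), so (5*a - 8*r) is a factor with cofactor -10*a² + 6*a*r - 25*a + 28*r² - 35*r.
The cofactor groups again: -10*a² + 6*a*r - 25*a + 28*r² - 35*r = -5*a*(2*a - 4*r + 5) - 7*r*(2*a - 4*r + 5); both groups contain (2*a - 4*r + 5), giving -(5*a + 7*r)*(2*a - 4*r + 5).

-(2*a - 4*r + 5)*(5*a + 7*r)*(5*a - 8*r)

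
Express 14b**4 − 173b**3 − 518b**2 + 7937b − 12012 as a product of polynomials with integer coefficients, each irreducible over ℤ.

Testing divisors of the constant over divisors of the leading coefficient, b = 12 is a root, so (b − 12) divides it; the quotient is 14b**3 − 5b**2 − 578b + 1001.
Continuing, b = −7 is a root, giving the factor (b + 7) and quotient 14b**2 − 103b + 143.
The remaining quadratic factors as (7b − 13)(2b − 11).

(2b − 11)(7b − 13)(b + 7)(b − 12)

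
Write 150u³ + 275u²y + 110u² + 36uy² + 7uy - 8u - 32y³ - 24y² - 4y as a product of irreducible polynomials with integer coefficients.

(15u - 4y - 1)(2u + y)(5u + 8y + 4)

Group: 5u(30u² + 7uy - 2u - 4y² - y) + (8y + 4)(30u² + 7uy - 2u - 4y² - y); both groups contain (30u² + 7uy - 2u - 4y² - y), so (5u + 8y + 4) is a factor with cofactor 30u² + 7uy - 2u - 4y² - y.
The cofactor groups again: 30u² + 7uy - 2u - 4y² - y = 15u(2u + y) + (-4y - 1)(2u + y); both groups contain (2u + y), giving (15u - 4y - 1)(2u + y).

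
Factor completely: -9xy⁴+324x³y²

9xy²(6x+y)(6x-y)

Every term has a factor of 9xy². Then 36x²-y² = (6x)² − (y)².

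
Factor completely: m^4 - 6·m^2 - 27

(m + 3)·(m - 3)·(m^2 + 3)

Substitute u = m^2 to get a quadratic in u, then factor.
m^2 - 9 is a difference of squares.
m^2 + 3 is irreducible over ℤ (always positive, so no real roots).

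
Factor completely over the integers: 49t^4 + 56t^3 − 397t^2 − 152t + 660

(7t + 11)(7t − 10)(t + 3)(t − 2)

Among the possible rational roots, t = −11/7 is a root, so (7t + 11) is a factor; dividing leaves 7t^3 − 3t^2 − 52t + 60.
Then t = 10/7 is a root, giving the factor (7t − 10) and quotient t^2 + t − 6.
The remaining quadratic factors as (t + 3)(t − 2).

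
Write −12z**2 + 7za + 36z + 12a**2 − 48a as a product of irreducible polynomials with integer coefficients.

Group: −3z(4z + 3a − 12) + 4a(4z + 3a − 12); both groups contain (4z + 3a − 12).

−(3z − 4a)(4z + 3a − 12)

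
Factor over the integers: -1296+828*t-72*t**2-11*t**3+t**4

Testing divisors of the constant over divisors of the leading coefficient, t = 6 is a root, giving the factor (t-6) and quotient t**3-5*t**2-102*t+216.
Next, t = -9 is a root, so (t+9) is a factor; dividing leaves t**2-14*t+24.
The remaining quadratic factors as (t-2)(t-12).

(t+9)*(t-12)*(t-2)*(t-6)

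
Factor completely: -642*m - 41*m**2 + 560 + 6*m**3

Trying the rational-root candidates, m = 14 is a root, so (m - 14) divides it; the quotient is 6*m**2 + 43*m - 40.
The remaining quadratic factors as (m + 8)(6*m - 5).

(6*m - 5)*(m + 8)*(m - 14)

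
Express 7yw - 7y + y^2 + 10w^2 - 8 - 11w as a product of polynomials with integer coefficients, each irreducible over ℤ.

Group: y(y + 2w + 1) + (5w - 8)(y + 2w + 1); both groups contain (y + 2w + 1).

(y + 2w + 1)(y + 5w - 8)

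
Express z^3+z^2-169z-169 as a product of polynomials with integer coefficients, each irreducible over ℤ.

(z+1)(z+13)(z-13)

Testing divisors of the constant over divisors of the leading coefficient, z = -1 is a root, giving the factor (z+1) and quotient z^2-169.
The remaining quadratic factors as (z-13)(z+13).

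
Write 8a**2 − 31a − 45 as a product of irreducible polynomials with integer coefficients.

Need a pair with product 8·(−45) = −360 and sum −31: that's −40 and 9.
Split the middle term: 8a**2 − 40a + 9a − 45 = 8a(a − 5) + 9(a − 5).

(8a + 9)(a − 5)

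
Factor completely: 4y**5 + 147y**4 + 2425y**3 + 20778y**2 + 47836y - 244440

Among the possible rational roots, y = -10 is a root, so (y + 10) is a factor; dividing leaves 4y**4 + 107y**3 + 1355y**2 + 7228y - 24444.
Next, y = 9/4 is a root, giving the factor (4y - 9) and quotient y**3 + 29y**2 + 404y + 2716.
Then y = -14 is a root, so (y + 14) is a factor; dividing leaves y**2 + 15y + 194.
The quadratic y**2 + 15y + 194 has discriminant -551 < 0 and is irreducible over ℤ.

(4y - 9)(y + 10)(y + 14)(y**2 + 15y + 194)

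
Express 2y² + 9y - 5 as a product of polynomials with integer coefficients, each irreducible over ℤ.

Need a pair with product 2·(-5) = -10 and sum 9: that's -1 and 10.
Split the middle term: 2y² - y + 10y - 5 = y(2y - 1) + 5(2y - 1).

(2y - 1)(y + 5)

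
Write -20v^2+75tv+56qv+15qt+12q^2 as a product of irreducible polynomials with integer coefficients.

Group: 12q(q+5v) + (15t-4v)(q+5v); both groups contain (q+5v).

(12q+15t-4v)(q+5v)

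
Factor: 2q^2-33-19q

(2q+3)(q-11)

Need a pair with product 2·(-33) = -66 and sum -19: that's -22 and 3.
Split the middle term: 2q^2-22q + 3q-33 = 2q(q-11) + 3(q-11).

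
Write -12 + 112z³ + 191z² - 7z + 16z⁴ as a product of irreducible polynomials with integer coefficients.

(4z + 1)(4z - 1)(z + 3)(z + 4)

By the rational root theorem, z = -4 is a root, so (z + 4) divides it; the quotient is 16z³ + 48z² - z - 3.
Then z = 1/4 is a root, giving the factor (4z - 1) and quotient 4z² + 13z + 3.
The remaining quadratic factors as (4z + 1)(z + 3).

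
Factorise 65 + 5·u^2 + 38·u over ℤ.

Need a pair with product 5·65 = 325 and sum 38: that's 25 and 13.
Split the middle term: 5·u^2 + 25·u + 13·u + 65 = 5·u·(u + 5) + 13·(u + 5).

(5·u + 13)·(u + 5)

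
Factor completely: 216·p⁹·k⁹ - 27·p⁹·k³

27·k³·p⁹·(2·k² - 1)·(4·k⁴ + 2·k² + 1)

Factor out 27·p⁹·k³ first: what remains is 8·k⁶ - 1.
Recognize a difference of cubes with the parts 2·k² and 1.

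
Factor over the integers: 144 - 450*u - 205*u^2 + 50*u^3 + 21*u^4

Among the possible rational roots, u = 2/7 is a root, giving the factor (7*u - 2) and quotient 3*u^3 + 8*u^2 - 27*u - 72.
Then u = 3 is a root, so (u - 3) divides it; the quotient is 3*u^2 + 17*u + 24.
The remaining quadratic factors as (u + 3)(3*u + 8).

(3*u + 8)*(7*u - 2)*(u + 3)*(u - 3)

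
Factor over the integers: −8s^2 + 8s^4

8s^2(s + 1)(s − 1)

Every term has a factor of 8s^2. Then s^2 − 1 = (s)² − (1)².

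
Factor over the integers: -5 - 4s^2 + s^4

Substitute u = s^2 to get a quadratic in u, then factor.
s^2 + 1 is irreducible over ℤ (sum of squares).
s^2 - 5 is irreducible over ℤ (5 is not a perfect square).

(s^2 + 1)(s^2 - 5)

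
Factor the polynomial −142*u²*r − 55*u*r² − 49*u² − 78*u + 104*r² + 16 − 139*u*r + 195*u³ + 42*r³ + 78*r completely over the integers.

Group: 13*u*(15*u² − 19*u*r − 13*u + 6*r² + 8*r + 2) + (7*r + 8)*(15*u² − 19*u*r − 13*u + 6*r² + 8*r + 2); both groups contain (15*u² − 19*u*r − 13*u + 6*r² + 8*r + 2), so (13*u + 7*r + 8) is a factor with cofactor 15*u² − 19*u*r − 13*u + 6*r² + 8*r + 2.
The cofactor groups again: 15*u² − 19*u*r − 13*u + 6*r² + 8*r + 2 = 3*u*(5*u − 3*r − 1) + (−2*r − 2)*(5*u − 3*r − 1); both groups contain (5*u − 3*r − 1), giving (3*u − 2*r − 2)*(5*u − 3*r − 1).

(3*u − 2*r − 2)*(5*u − 3*r − 1)*(13*u + 7*r + 8)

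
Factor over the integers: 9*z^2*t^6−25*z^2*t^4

t^4*z^2*(3*t+5)*(3*t−5)

Pull out the common factor z^2*t^4, leaving 9*t^2−25.
Recognize a difference of squares with the parts 3*t and 5.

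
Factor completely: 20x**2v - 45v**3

Factor out 5v, leaving 4x**2 - 9v**2, which is a difference of two squares.

5v(2x - 3v)(2x + 3v)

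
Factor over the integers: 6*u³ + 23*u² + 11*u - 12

(2*u - 1)*(3*u + 4)*(u + 3)

Trying the rational-root candidates, u = 1/2 is a root, so (2*u - 1) is a factor; dividing leaves 3*u² + 13*u + 12.
The remaining quadratic factors as (3*u + 4)(u + 3).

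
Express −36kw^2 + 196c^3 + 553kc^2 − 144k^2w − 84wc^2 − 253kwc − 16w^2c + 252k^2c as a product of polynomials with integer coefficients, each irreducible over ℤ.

Group: 9k(−16kw + 28kc − 4w^2 − 21wc + 49c^2) + 4c(−16kw + 28kc − 4w^2 − 21wc + 49c^2); both groups contain (−16kw + 28kc − 4w^2 − 21wc + 49c^2), so (9k + 4c) is a factor with cofactor −16kw + 28kc − 4w^2 − 21wc + 49c^2.
The cofactor groups again: −16kw + 28kc − 4w^2 − 21wc + 49c^2 = −4w(4k + w + 7c) + 7c(4k + w + 7c); both groups contain (4k + w + 7c), giving −(4w − 7c)(4k + w + 7c).

−(4w − 7c)(9k + 4c)(4k + w + 7c)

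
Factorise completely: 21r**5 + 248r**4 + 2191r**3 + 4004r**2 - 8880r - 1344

(3r - 4)(7r + 1)(r + 4)(r**2 + 9r + 84)

Among the possible rational roots, r = -1/7 is a root, giving the factor (7r + 1) and quotient 3r**4 + 35r**3 + 308r**2 + 528r - 1344.
Continuing, r = -4 is a root, so (r + 4) divides it; the quotient is 3r**3 + 23r**2 + 216r - 336.
Next, r = 4/3 is a root, giving the factor (3r - 4) and quotient r**2 + 9r + 84.
The quadratic r**2 + 9r + 84 has discriminant -255 < 0 and is irreducible over ℤ.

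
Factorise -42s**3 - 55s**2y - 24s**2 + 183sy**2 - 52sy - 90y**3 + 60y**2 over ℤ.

-(6s - 5y)(7s - 6y + 4)(s + 3y)

Group: 6s(-7s**2 - 15sy - 4s + 18y**2 - 12y) - 5y(-7s**2 - 15sy - 4s + 18y**2 - 12y); both groups contain (-7s**2 - 15sy - 4s + 18y**2 - 12y), so (6s - 5y) is a factor with cofactor -7s**2 - 15sy - 4s + 18y**2 - 12y.
The cofactor groups again: -7s**2 - 15sy - 4s + 18y**2 - 12y = -7s(s + 3y) + (6y - 4)(s + 3y); both groups contain (s + 3y), giving -(7s - 6y + 4)(s + 3y).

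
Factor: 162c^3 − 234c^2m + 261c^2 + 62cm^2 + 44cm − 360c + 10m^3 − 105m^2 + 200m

(2c − 2m + 5)(9c + m − 8)(9c − 5m)

Group: 9c(18c^2 − 16cm + 29c − 2m^2 + 21m − 40) − 5m(18c^2 − 16cm + 29c − 2m^2 + 21m − 40); both groups contain (18c^2 − 16cm + 29c − 2m^2 + 21m − 40), so (9c − 5m) is a factor with cofactor 18c^2 − 16cm + 29c − 2m^2 + 21m − 40.
The cofactor groups again: 18c^2 − 16cm + 29c − 2m^2 + 21m − 40 = 2c(9c + m − 8) + (−2m + 5)(9c + m − 8); both groups contain (9c + m − 8), giving (2c − 2m + 5)(9c + m − 8).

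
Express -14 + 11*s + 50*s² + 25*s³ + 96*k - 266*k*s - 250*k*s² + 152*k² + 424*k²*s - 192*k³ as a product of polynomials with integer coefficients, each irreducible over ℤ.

Group: 6*k*(-32*k² + 44*k*s - 12*k - 5*s² - 3*s + 2) + (-5*s - 7)*(-32*k² + 44*k*s - 12*k - 5*s² - 3*s + 2); both groups contain (-32*k² + 44*k*s - 12*k - 5*s² - 3*s + 2), so (6*k - 5*s - 7) is a factor with cofactor -32*k² + 44*k*s - 12*k - 5*s² - 3*s + 2.
The cofactor groups again: -32*k² + 44*k*s - 12*k - 5*s² - 3*s + 2 = -8*k*(4*k - 5*s + 2) + (s + 1)*(4*k - 5*s + 2); both groups contain (4*k - 5*s + 2), giving -(8*k - s - 1)*(4*k - 5*s + 2).

-(4*k - 5*s + 2)*(6*k - 5*s - 7)*(8*k - s - 1)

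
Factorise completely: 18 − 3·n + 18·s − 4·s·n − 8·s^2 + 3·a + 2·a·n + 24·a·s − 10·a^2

−(2·a − 4·s − 3)·(5·a − 2·s − n + 6)

Group: −5·a·(2·a − 4·s − 3) + (2·s + n − 6)·(2·a − 4·s − 3); both groups contain (2·a − 4·s − 3).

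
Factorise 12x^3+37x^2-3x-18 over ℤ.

(3x-2)(4x+3)(x+3)

Testing divisors of the constant over divisors of the leading coefficient, x = 2/3 is a root, so (3x-2) is a factor; dividing leaves 4x^2+15x+9.
The remaining quadratic factors as (x+3)(4x+3).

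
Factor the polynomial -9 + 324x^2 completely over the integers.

Every term has a factor of 9. Then 36x^2 - 1 = (6x)² − (1)².

9(6x + 1)(6x - 1)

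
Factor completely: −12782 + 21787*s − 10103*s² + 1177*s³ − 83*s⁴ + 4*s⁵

Among the possible rational roots, s = 1 is a root, so (s − 1) is a factor; dividing leaves 4*s⁴ − 79*s³ + 1098*s² − 9005*s + 12782.
Continuing, s = 7/4 is a root, so (4*s − 7) is a factor; dividing leaves s³ − 18*s² + 243*s − 1826.
Then s = 11 is a root, so (s − 11) is a factor; dividing leaves s² − 7*s + 166.
The quadratic s² − 7*s + 166 has discriminant −615 < 0 and is irreducible over ℤ.

(4*s − 7)*(s − 1)*(s − 11)*(s² − 7*s + 166)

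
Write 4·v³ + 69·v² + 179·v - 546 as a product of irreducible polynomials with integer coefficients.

Testing divisors of the constant over divisors of the leading coefficient, v = -13 is a root, giving the factor (v + 13) and quotient 4·v² + 17·v - 42.
The remaining quadratic factors as (4·v - 7)(v + 6).

(4·v - 7)·(v + 13)·(v + 6)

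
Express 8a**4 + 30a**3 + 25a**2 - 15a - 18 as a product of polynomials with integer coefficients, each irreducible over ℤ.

Testing divisors of the constant over divisors of the leading coefficient, a = 3/4 is a root, so (4a - 3) is a factor; dividing leaves 2a**3 + 9a**2 + 13a + 6.
Then a = -2 is a root, giving the factor (a + 2) and quotient 2a**2 + 5a + 3.
The remaining quadratic factors as (2a + 3)(a + 1).

(2a + 3)(4a - 3)(a + 1)(a + 2)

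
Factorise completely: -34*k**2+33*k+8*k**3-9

(2*k-1)*(4*k-3)*(k-3)

Among the possible rational roots, k = 1/2 is a root, so (2*k-1) is a factor; dividing leaves 4*k**2-15*k+9.
The remaining quadratic factors as (k-3)(4*k-3).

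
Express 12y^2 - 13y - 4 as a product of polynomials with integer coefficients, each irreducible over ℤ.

(3y - 4)(4y + 1)

Need a pair with product 12·(-4) = -48 and sum -13: that's -16 and 3.
Split the middle term: 12y^2 - 16y + 3y - 4 = 4y(3y - 4) + (3y - 4).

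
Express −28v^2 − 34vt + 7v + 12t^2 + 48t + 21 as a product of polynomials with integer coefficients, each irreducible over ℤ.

−(7v − 2t − 7)(4v + 6t + 3)

Group: −4v(7v − 2t − 7) + (−6t − 3)(7v − 2t − 7); both groups contain (7v − 2t − 7).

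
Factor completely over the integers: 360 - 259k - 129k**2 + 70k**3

By the rational root theorem, k = 5/2 is a root, giving the factor (2k - 5) and quotient 35k**2 + 23k - 72.
The remaining quadratic factors as (7k - 8)(5k + 9).

(2k - 5)(5k + 9)(7k - 8)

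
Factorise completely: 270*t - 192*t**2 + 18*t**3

Pull out the common factor 6*t, then factor the remaining trinomial.

6*t*(3*t - 5)*(t - 9)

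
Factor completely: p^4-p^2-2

(p^2+1)(p^2-2)

Substitute u = p^2 to get a quadratic in u, then factor.
p^2+1 is irreducible over ℤ (sum of squares).
p^2-2 is irreducible over ℤ (2 is not a perfect square).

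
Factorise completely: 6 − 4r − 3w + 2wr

Group as (2wr − 3w) + (−4r + 6) = w(2r − 3) − 2(2r − 3).
Both groups share the factor (2r − 3).

(2r − 3)(w − 2)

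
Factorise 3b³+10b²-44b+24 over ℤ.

(3b-2)(b+6)(b-2)

By the rational root theorem, b = 2/3 is a root, so (3b-2) is a factor; dividing leaves b²+4b-12.
The remaining quadratic factors as (b+6)(b-2).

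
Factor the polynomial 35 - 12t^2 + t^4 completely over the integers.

Substitute u = t^2 to get a quadratic in u, then factor.
t^2 - 5 is irreducible over ℤ (5 is not a perfect square).
t^2 - 7 is irreducible over ℤ (7 is not a perfect square).

(t^2 - 5)(t^2 - 7)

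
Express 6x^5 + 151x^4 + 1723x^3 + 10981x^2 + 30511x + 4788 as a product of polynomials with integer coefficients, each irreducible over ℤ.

By the rational root theorem, x = −1/6 is a root, so (6x + 1) is a factor; dividing leaves x^4 + 25x^3 + 283x^2 + 1783x + 4788.
Continuing, x = −9 is a root, so (x + 9) divides it; the quotient is x^3 + 16x^2 + 139x + 532.
Then x = −7 is a root, so (x + 7) divides it; the quotient is x^2 + 9x + 76.
The quadratic x^2 + 9x + 76 has discriminant −223 < 0 and is irreducible over ℤ.

(6x + 1)(x + 7)(x + 9)(x^2 + 9x + 76)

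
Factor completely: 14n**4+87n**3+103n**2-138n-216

Testing divisors of the constant over divisors of the leading coefficient, n = -3/2 is a root, giving the factor (2n+3) and quotient 7n**3+33n**2+2n-72.
Continuing, n = -4 is a root, so (n+4) divides it; the quotient is 7n**2+5n-18.
The remaining quadratic factors as (n+2)(7n-9).

(2n+3)(7n-9)(n+2)(n+4)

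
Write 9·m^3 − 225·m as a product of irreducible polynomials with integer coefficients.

9·m·(m + 5)·(m − 5)

Every term has a factor of 9·m. Then m^2 − 25 = (m)² − (5)².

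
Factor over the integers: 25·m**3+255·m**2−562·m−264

(5·m+2)·(5·m−11)·(m+12)

By the rational root theorem, m = −12 is a root, giving the factor (m+12) and quotient 25·m**2−45·m−22.
The remaining quadratic factors as (5·m−11)(5·m+2).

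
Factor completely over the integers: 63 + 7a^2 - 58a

Need a pair with product 7·63 = 441 and sum -58: that's -9 and -49.
Split the middle term: 7a^2 - 9a - 49a + 63 = a(7a - 9) - 7(7a - 9).

(7a - 9)(a - 7)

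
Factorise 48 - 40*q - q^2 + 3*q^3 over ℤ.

(3*q - 4)*(q + 4)*(q - 3)

Among the possible rational roots, q = -4 is a root, so (q + 4) divides it; the quotient is 3*q^2 - 13*q + 12.
The remaining quadratic factors as (3*q - 4)(q - 3).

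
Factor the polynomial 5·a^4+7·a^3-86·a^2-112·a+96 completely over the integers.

(5·a-3)·(a+2)·(a+4)·(a-4)

Trying the rational-root candidates, a = -2 is a root, giving the factor (a+2) and quotient 5·a^3-3·a^2-80·a+48.
Continuing, a = 3/5 is a root, giving the factor (5·a-3) and quotient a^2-16.
The remaining quadratic factors as (a-4)(a+4).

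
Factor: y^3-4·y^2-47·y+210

By the rational root theorem, y = 5 is a root, so (y-5) divides it; the quotient is y^2+y-42.
The remaining quadratic factors as (y+7)(y-6).

(y+7)·(y-5)·(y-6)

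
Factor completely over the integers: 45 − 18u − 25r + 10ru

Group as (10ru − 25r) + (−18u + 45) = 5r(2u − 5) − 9(2u − 5).
Both groups share the factor (2u − 5).

(2u − 5)(5r − 9)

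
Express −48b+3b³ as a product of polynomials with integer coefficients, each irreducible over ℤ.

Factor out 3b, leaving b²−16, which is a difference of two squares.

3b(b+4)(b−4)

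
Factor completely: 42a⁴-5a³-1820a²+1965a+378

(6a+1)(7a-9)(a+7)(a-6)

Trying the rational-root candidates, a = -1/6 is a root, so (6a+1) is a factor; dividing leaves 7a³-2a²-303a+378.
Continuing, a = -7 is a root, so (a+7) divides it; the quotient is 7a²-51a+54.
The remaining quadratic factors as (a-6)(7a-9).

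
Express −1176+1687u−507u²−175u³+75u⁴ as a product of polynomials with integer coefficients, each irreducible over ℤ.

Testing divisors of the constant over divisors of the leading coefficient, u = 7/5 is a root, so (5u−7) divides it; the quotient is 15u³−14u²−121u+168.
Then u = −3 is a root, giving the factor (u+3) and quotient 15u²−59u+56.
The remaining quadratic factors as (5u−8)(3u−7).

(3u−7)(5u−7)(5u−8)(u+3)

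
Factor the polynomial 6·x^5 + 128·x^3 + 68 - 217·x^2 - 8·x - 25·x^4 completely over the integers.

(2·x + 1)·(3·x - 2)·(x - 2)·(x^2 - 2·x + 17)

By the rational root theorem, x = 2 is a root, so (x - 2) divides it; the quotient is 6·x^4 - 13·x^3 + 102·x^2 - 13·x - 34.
Next, x = -1/2 is a root, giving the factor (2·x + 1) and quotient 3·x^3 - 8·x^2 + 55·x - 34.
Next, x = 2/3 is a root, giving the factor (3·x - 2) and quotient x^2 - 2·x + 17.
The quadratic x^2 - 2·x + 17 has discriminant -64 < 0 and is irreducible over ℤ.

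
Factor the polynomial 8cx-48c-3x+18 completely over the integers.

Group as (8cx-48c) + (-3x+18) = 8c(x-6) - 3(x-6).
Both groups share the factor (x-6).

(8c-3)(x-6)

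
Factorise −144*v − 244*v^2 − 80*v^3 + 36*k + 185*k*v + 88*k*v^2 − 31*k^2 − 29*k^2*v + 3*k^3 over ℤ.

Group: k*(3*k^2 − 17*k*v − 4*k + 20*v^2 + 16*v) + (−4*v − 9)*(3*k^2 − 17*k*v − 4*k + 20*v^2 + 16*v); both groups contain (3*k^2 − 17*k*v − 4*k + 20*v^2 + 16*v), so (k − 4*v − 9) is a factor with cofactor 3*k^2 − 17*k*v − 4*k + 20*v^2 + 16*v.
The cofactor groups again: 3*k^2 − 17*k*v − 4*k + 20*v^2 + 16*v = 3*k*(k − 4*v) + (−5*v − 4)*(k − 4*v); both groups contain (k − 4*v), giving (3*k − 5*v − 4)*(k − 4*v).

(3*k − 5*v − 4)*(k − 4*v)*(k − 4*v − 9)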